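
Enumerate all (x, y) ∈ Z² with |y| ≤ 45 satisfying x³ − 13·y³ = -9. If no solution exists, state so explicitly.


The equation is x³ - 13y³ = -9. For fixed y, x³ = 13·y³ − 9, so a solution requires the RHS to be a perfect cube.
Strategy: iterate y from -45 to 45, compute RHS = 13·y³ − 9, and check whether it is a (positive or negative) perfect cube.
Check small values of y:
  y = 0: RHS = -9 is not a perfect cube.
  y = 1: RHS = 4 is not a perfect cube.
  y = -1: RHS = -22 is not a perfect cube.
  y = 2: RHS = 95 is not a perfect cube.
  y = -2: RHS = -113 is not a perfect cube.
  y = 3: RHS = 342 is not a perfect cube.
  y = -3: RHS = -360 is not a perfect cube.
Continuing the search up to |y| = 45 finds no solutions either.
No (x, y) in the scanned range satisfies the equation.

No integer solutions with |y| ≤ 45.


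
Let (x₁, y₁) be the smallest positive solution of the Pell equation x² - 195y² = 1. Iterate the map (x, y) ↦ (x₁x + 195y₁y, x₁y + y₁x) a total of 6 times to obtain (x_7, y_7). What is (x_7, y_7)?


Step 1: Find the fundamental solution (x₁, y₁) of x² - 195y² = 1.
  Expand √195 as a continued fraction. a₀ = ⌊√195⌋ = 13; iterate m_{k+1} = d_k·a_k − m_k, d_{k+1} = (195 − m_{k+1}²)/d_k, a_{k+1} = ⌊(a₀ + m_{k+1})/d_{k+1}⌋ (starting m₀ = 0, d₀ = 1), with convergents p_k = a_k·p_{k-1} + p_{k-2}, q_k = a_k·q_{k-1} + q_{k-2} (p₋₁ = 1, q₋₁ = 0):
  k = 0: a₀ = 13; p₀/q₀ = 13/1; p₀² − 195·q₀² = 169 − 195 = -26.
  k = 1: m = 13, d = 26, a = ⌊(13 + 13)/26⌋ = 1; p/q = (1·13 + 1)/(1·1 + 0) = 14/1; p² − 195·q² = 196 − 195 = 1.
  The first convergent with p² − 195·q² = 1 gives the fundamental solution (x₁, y₁) = (14, 1).
Step 2: Apply the recurrence (x_{n+1}, y_{n+1}) = (x₁x_n + 195y₁y_n, x₁y_n + y₁x_n) repeatedly.
  From (x_1, y_1) = (14, 1): x_2 = 14·14 + 195·1·1 = 391; y_2 = 14·1 + 1·14 = 28.
  From (x_2, y_2) = (391, 28): x_3 = 14·391 + 195·1·28 = 10934; y_3 = 14·28 + 1·391 = 783.
  From (x_3, y_3) = (10934, 783): x_4 = 14·10934 + 195·1·783 = 305761; y_4 = 14·783 + 1·10934 = 21896.
  From (x_4, y_4) = (305761, 21896): x_5 = 14·305761 + 195·1·21896 = 8550374; y_5 = 14·21896 + 1·305761 = 612305.
  From (x_5, y_5) = (8550374, 612305): x_6 = 14·8550374 + 195·1·612305 = 239104711; y_6 = 14·612305 + 1·8550374 = 17122644.
  From (x_6, y_6) = (239104711, 17122644): x_7 = 14·239104711 + 195·1·17122644 = 6686381534; y_7 = 14·17122644 + 1·239104711 = 478821727.
Step 3: Verify x_7² - 195·y_7² = 44707698018216193156 - 44707698018216193155 = 1 (should be 1). ✓

(x_1, y_1) = (14, 1); (x_7, y_7) = (6686381534, 478821727).


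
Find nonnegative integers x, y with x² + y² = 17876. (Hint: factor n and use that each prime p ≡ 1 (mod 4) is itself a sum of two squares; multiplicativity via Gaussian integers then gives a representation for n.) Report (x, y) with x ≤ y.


Step 1: Factor n = 17876 = 2^2 · 41 · 109.
Step 2: Check the mod-4 condition on each prime factor: 2 = 2 (special); 41 ≡ 1 (mod 4), exponent 1; 109 ≡ 1 (mod 4), exponent 1.
All primes ≡ 3 (mod 4) appear to even exponent (or don't appear), so by the two-squares theorem n IS expressible as a sum of two squares.
Step 3: Build a representation. Group n = k² · m with k = 2 and m = 41 · 109 = 4469 (a product of primes ≡ 1 (mod 4)); a representation of m scales to one of n via (k·x)² + (k·y)² = k²(x² + y²). Each prime p ≡ 1 (mod 4) is itself a sum of two squares; find a² by testing p − a² for a perfect square:
  41: 41 − 1² = 40, 41 − 2² = 37, 41 − 3² = 32, 41 − 4² = 25 = 5² ⇒ 41 = 4² + 5².
  109: 109 − 1² = 108, 109 − 2² = 105, 109 − 3² = 100 = 10² ⇒ 109 = 3² + 10².
  Combine using the Brahmagupta–Fibonacci identity (a² + b²)(c² + d²) = (ac − bd)² + (ad + bc)² = (ac + bd)² + (ad − bc)²:
  41 · 109 = 4469: from (4² + 5²)(3² + 10²), take (4·3 − 5·10, 4·10 + 5·3) = (12 − 50, 40 + 15) = (-38, 55); dropping signs (only squares matter) gives (38, 55); check 38² + 55² = 1444 + 3025 = 4469 ✓.
  Scale by k = 2: (2·38, 2·55) = (76, 110).
Step 4: Order so x ≤ y and verify: 76² + 110² = 5776 + 12100 = 17876 = n. ✓

n = 17876 = 76² + 110² (one valid representation with x ≤ y).


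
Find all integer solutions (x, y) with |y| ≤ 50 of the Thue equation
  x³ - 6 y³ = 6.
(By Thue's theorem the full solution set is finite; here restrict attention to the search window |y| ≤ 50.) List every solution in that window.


The equation is x³ - 6y³ = 6. For fixed y, x³ = 6·y³ + 6, so a solution requires the RHS to be a perfect cube.
Strategy: iterate y from -50 to 50, compute RHS = 6·y³ + 6, and check whether it is a (positive or negative) perfect cube.
Check small values of y:
  y = 0: RHS = 6 is not a perfect cube.
  y = 1: RHS = 12 is not a perfect cube.
  y = -1: RHS = 0 = (0)³ ⇒ x = 0 works.
  y = 2: RHS = 54 is not a perfect cube.
  y = -2: RHS = -42 is not a perfect cube.
  y = 3: RHS = 168 is not a perfect cube.
  y = -3: RHS = -156 is not a perfect cube.
Continuing the search up to |y| = 50 finds no further solutions beyond those listed.
Collected solutions: (0, -1).

Solutions (with |y| ≤ 50): (0, -1).


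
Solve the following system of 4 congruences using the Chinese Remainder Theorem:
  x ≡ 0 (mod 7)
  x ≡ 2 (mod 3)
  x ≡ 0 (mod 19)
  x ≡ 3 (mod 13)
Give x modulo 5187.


Product of moduli M = 7 · 3 · 19 · 13 = 5187.
Merge one congruence at a time:
  Start: x ≡ 0 (mod 7).
  Combine with x ≡ 2 (mod 3); new modulus lcm = 21.
    Write x = 0 + 7·t and substitute into x ≡ 2 (mod 3): 7·t ≡ 2 − 0 = 2 (mod 3).
    Reduce coefficients mod 3: 1·t ≡ 2 (mod 3).
    So t ≡ 2 (mod 3).
    Then x = 0 + 7·2 = 14, valid modulo lcm(7, 3) = 21: x ≡ 14 (mod 21).
  Combine with x ≡ 0 (mod 19); new modulus lcm = 399.
    Write x = 14 + 21·t and substitute into x ≡ 0 (mod 19): 21·t ≡ 0 − 14 = -14 (mod 19).
    Reduce coefficients mod 19: 2·t ≡ 5 (mod 19).
    The inverse of 2 mod 19 is 10 (since 2·10 = 20 = 1·19 + 1), so t ≡ 10·5 = 50 ≡ 12 (mod 19).
    Then x = 14 + 21·12 = 266, valid modulo lcm(21, 19) = 399: x ≡ 266 (mod 399).
  Combine with x ≡ 3 (mod 13); new modulus lcm = 5187.
    Write x = 266 + 399·t and substitute into x ≡ 3 (mod 13): 399·t ≡ 3 − 266 = -263 (mod 13).
    Reduce coefficients mod 13: 9·t ≡ 10 (mod 13).
    The inverse of 9 mod 13 is 3 (since 9·3 = 27 = 2·13 + 1), so t ≡ 3·10 = 30 ≡ 4 (mod 13).
    Then x = 266 + 399·4 = 1862, valid modulo lcm(399, 13) = 5187: x ≡ 1862 (mod 5187).
Verify against each original: 1862 mod 7 = 0, 1862 mod 3 = 2, 1862 mod 19 = 0, 1862 mod 13 = 3.

x ≡ 1862 (mod 5187).


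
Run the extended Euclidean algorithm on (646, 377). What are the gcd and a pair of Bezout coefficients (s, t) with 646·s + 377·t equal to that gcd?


Euclidean algorithm on (646, 377) — divide until remainder is 0:
  646 = 1 · 377 + 269
  377 = 1 · 269 + 108
  269 = 2 · 108 + 53
  108 = 2 · 53 + 2
  53 = 26 · 2 + 1
  2 = 2 · 1 + 0
gcd(646, 377) = 1.
Track Bezout coefficients alongside the remainders: start with r₀ = 646 = a·1 + b·0 (s = 1, t = 0) and r₁ = 377 = a·0 + b·1 (s = 0, t = 1); each new remainder r_{k+1} = r_{k-1} − q_k·r_k inherits s_{k+1} = s_{k-1} − q_k·s_k, t_{k+1} = t_{k-1} − q_k·t_k, so r_k = a·s_k + b·t_k at every step:
  q = 1: r = 269, s = 1 − 1·0 = 1, t = 0 − 1·1 = -1  (check: 646·1 + 377·(-1) = 269)
  q = 1: r = 108, s = 0 − 1·1 = -1, t = 1 − 1·(-1) = 2  (check: 646·(-1) + 377·2 = 108)
  q = 2: r = 53, s = 1 − 2·(-1) = 3, t = -1 − 2·2 = -5  (check: 646·3 + 377·(-5) = 53)
  q = 2: r = 2, s = -1 − 2·3 = -7, t = 2 − 2·(-5) = 12  (check: 646·(-7) + 377·12 = 2)
  q = 26: r = 1, s = 3 − 26·(-7) = 185, t = -5 − 26·12 = -317  (check: 646·185 + 377·(-317) = 1)
The row with r = 1 (the gcd) gives the Bezout coefficients s = 185, t = -317.
Result: 646 · (185) + 377 · (-317) = 1.

gcd(646, 377) = 1; s = 185, t = -317 (check: 646·185 + 377·(-317) = 1).


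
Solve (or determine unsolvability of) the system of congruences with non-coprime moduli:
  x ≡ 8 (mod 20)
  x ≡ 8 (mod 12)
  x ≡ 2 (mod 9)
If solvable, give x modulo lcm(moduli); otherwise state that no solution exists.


Moduli 20, 12, 9 are not pairwise coprime, so CRT works modulo lcm(m_i) when all pairwise compatibility conditions hold.
Pairwise compatibility: gcd(m_i, m_j) must divide a_i - a_j for every pair.
Merge one congruence at a time:
  Start: x ≡ 8 (mod 20).
  Combine with x ≡ 8 (mod 12): gcd(20, 12) = 4; 8 - 8 = 0, which IS divisible by 4, so compatible.
    Write x = 8 + 20·t and substitute into x ≡ 8 (mod 12): 20·t ≡ 8 − 8 = 0 (mod 12).
    Divide the congruence (and modulus) by g = 4: 5·t ≡ 0 (mod 3).
    Reduce coefficients mod 3: 2·t ≡ 0 (mod 3).
    The inverse of 2 mod 3 is 2 (since 2·2 = 4 = 1·3 + 1), so t ≡ 2·0 = 0 ≡ 0 (mod 3).
    Then x = 8 + 20·0 = 8, valid modulo lcm(20, 12) = 60: x ≡ 8 (mod 60).
  Combine with x ≡ 2 (mod 9): gcd(60, 9) = 3; 2 - 8 = -6, which IS divisible by 3, so compatible.
    Write x = 8 + 60·t and substitute into x ≡ 2 (mod 9): 60·t ≡ 2 − 8 = -6 (mod 9).
    Divide the congruence (and modulus) by g = 3: 20·t ≡ -2 (mod 3).
    Reduce coefficients mod 3: 2·t ≡ 1 (mod 3).
    The inverse of 2 mod 3 is 2 (since 2·2 = 4 = 1·3 + 1), so t ≡ 2·1 = 2 ≡ 2 (mod 3).
    Then x = 8 + 60·2 = 128, valid modulo lcm(60, 9) = 180: x ≡ 128 (mod 180).
Verify: 128 mod 20 = 8, 128 mod 12 = 8, 128 mod 9 = 2.

x ≡ 128 (mod 180).


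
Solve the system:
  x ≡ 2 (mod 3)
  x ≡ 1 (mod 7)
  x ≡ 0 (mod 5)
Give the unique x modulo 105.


Moduli 3, 7, 5 are pairwise coprime; by CRT there is a unique solution modulo M = 3 · 7 · 5 = 105.
Solve pairwise, accumulating the modulus:
  Start with x ≡ 2 (mod 3).
  Combine with x ≡ 1 (mod 7): since gcd(3, 7) = 1, we get a unique residue mod 21.
    Write x = 2 + 3·t and substitute into x ≡ 1 (mod 7): 3·t ≡ 1 − 2 = -1 (mod 7).
    Reduce coefficients mod 7: 3·t ≡ 6 (mod 7).
    The inverse of 3 mod 7 is 5 (since 3·5 = 15 = 2·7 + 1), so t ≡ 5·6 = 30 ≡ 2 (mod 7).
    Then x = 2 + 3·2 = 8, valid modulo lcm(3, 7) = 21: x ≡ 8 (mod 21).
  Combine with x ≡ 0 (mod 5): since gcd(21, 5) = 1, we get a unique residue mod 105.
    Write x = 8 + 21·t and substitute into x ≡ 0 (mod 5): 21·t ≡ 0 − 8 = -8 (mod 5).
    Reduce coefficients mod 5: 1·t ≡ 2 (mod 5).
    So t ≡ 2 (mod 5).
    Then x = 8 + 21·2 = 50, valid modulo lcm(21, 5) = 105: x ≡ 50 (mod 105).
Verify: 50 mod 3 = 2 ✓, 50 mod 7 = 1 ✓, 50 mod 5 = 0 ✓.

x ≡ 50 (mod 105).


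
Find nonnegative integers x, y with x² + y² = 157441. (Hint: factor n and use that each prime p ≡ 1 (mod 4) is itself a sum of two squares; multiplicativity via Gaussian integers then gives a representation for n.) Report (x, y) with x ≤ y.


Step 1: Factor n = 157441 = 29 · 61 · 89.
Step 2: Check the mod-4 condition on each prime factor: 29 ≡ 1 (mod 4), exponent 1; 61 ≡ 1 (mod 4), exponent 1; 89 ≡ 1 (mod 4), exponent 1.
All primes ≡ 3 (mod 4) appear to even exponent (or don't appear), so by the two-squares theorem n IS expressible as a sum of two squares.
Step 3: Build a representation. Here n = 29 · 61 · 89 is a product of primes ≡ 1 (mod 4). Each prime p ≡ 1 (mod 4) is itself a sum of two squares; find a² by testing p − a² for a perfect square:
  29: 29 − 1² = 28, 29 − 2² = 25 = 5² ⇒ 29 = 2² + 5².
  61: 61 − 1² = 60, 61 − 2² = 57, 61 − 3² = 52, 61 − 4² = 45, 61 − 5² = 36 = 6² ⇒ 61 = 5² + 6².
  89: 89 − 1² = 88, 89 − 2² = 85, 89 − 3² = 80, 89 − 4² = 73, 89 − 5² = 64 = 8² ⇒ 89 = 5² + 8².
  Combine using the Brahmagupta–Fibonacci identity (a² + b²)(c² + d²) = (ac − bd)² + (ad + bc)² = (ac + bd)² + (ad − bc)²:
  29 · 61 = 1769: from (2² + 5²)(5² + 6²), take (2·5 − 5·6, 2·6 + 5·5) = (10 − 30, 12 + 25) = (-20, 37); dropping signs (only squares matter) gives (20, 37); check 20² + 37² = 400 + 1369 = 1769 ✓.
  1769 · 89 = 157441: from (20² + 37²)(5² + 8²), take (20·5 − 37·8, 20·8 + 37·5) = (100 − 296, 160 + 185) = (-196, 345); dropping signs (only squares matter) gives (196, 345); check 196² + 345² = 38416 + 119025 = 157441 ✓.
Step 4: Order so x ≤ y and verify: 196² + 345² = 38416 + 119025 = 157441 = n. ✓

n = 157441 = 196² + 345² (one valid representation with x ≤ y).


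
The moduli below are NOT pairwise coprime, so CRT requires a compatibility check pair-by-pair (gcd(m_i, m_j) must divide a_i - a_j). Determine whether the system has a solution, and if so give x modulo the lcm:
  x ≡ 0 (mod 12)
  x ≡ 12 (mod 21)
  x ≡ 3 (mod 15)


Moduli 12, 21, 15 are not pairwise coprime, so CRT works modulo lcm(m_i) when all pairwise compatibility conditions hold.
Pairwise compatibility: gcd(m_i, m_j) must divide a_i - a_j for every pair.
Merge one congruence at a time:
  Start: x ≡ 0 (mod 12).
  Combine with x ≡ 12 (mod 21): gcd(12, 21) = 3; 12 - 0 = 12, which IS divisible by 3, so compatible.
    Write x = 0 + 12·t and substitute into x ≡ 12 (mod 21): 12·t ≡ 12 − 0 = 12 (mod 21).
    Divide the congruence (and modulus) by g = 3: 4·t ≡ 4 (mod 7).
    The inverse of 4 mod 7 is 2 (since 4·2 = 8 = 1·7 + 1), so t ≡ 2·4 = 8 ≡ 1 (mod 7).
    Then x = 0 + 12·1 = 12, valid modulo lcm(12, 21) = 84: x ≡ 12 (mod 84).
  Combine with x ≡ 3 (mod 15): gcd(84, 15) = 3; 3 - 12 = -9, which IS divisible by 3, so compatible.
    Write x = 12 + 84·t and substitute into x ≡ 3 (mod 15): 84·t ≡ 3 − 12 = -9 (mod 15).
    Divide the congruence (and modulus) by g = 3: 28·t ≡ -3 (mod 5).
    Reduce coefficients mod 5: 3·t ≡ 2 (mod 5).
    The inverse of 3 mod 5 is 2 (since 3·2 = 6 = 1·5 + 1), so t ≡ 2·2 = 4 ≡ 4 (mod 5).
    Then x = 12 + 84·4 = 348, valid modulo lcm(84, 15) = 420: x ≡ 348 (mod 420).
Verify: 348 mod 12 = 0, 348 mod 21 = 12, 348 mod 15 = 3.

x ≡ 348 (mod 420).


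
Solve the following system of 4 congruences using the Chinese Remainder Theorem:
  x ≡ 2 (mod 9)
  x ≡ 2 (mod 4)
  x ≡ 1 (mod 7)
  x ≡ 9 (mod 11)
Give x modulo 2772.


Product of moduli M = 9 · 4 · 7 · 11 = 2772.
Merge one congruence at a time:
  Start: x ≡ 2 (mod 9).
  Combine with x ≡ 2 (mod 4); new modulus lcm = 36.
    Write x = 2 + 9·t and substitute into x ≡ 2 (mod 4): 9·t ≡ 2 − 2 = 0 (mod 4).
    Reduce coefficients mod 4: 1·t ≡ 0 (mod 4).
    So t ≡ 0 (mod 4).
    Then x = 2 + 9·0 = 2, valid modulo lcm(9, 4) = 36: x ≡ 2 (mod 36).
  Combine with x ≡ 1 (mod 7); new modulus lcm = 252.
    Write x = 2 + 36·t and substitute into x ≡ 1 (mod 7): 36·t ≡ 1 − 2 = -1 (mod 7).
    Reduce coefficients mod 7: 1·t ≡ 6 (mod 7).
    So t ≡ 6 (mod 7).
    Then x = 2 + 36·6 = 218, valid modulo lcm(36, 7) = 252: x ≡ 218 (mod 252).
  Combine with x ≡ 9 (mod 11); new modulus lcm = 2772.
    Write x = 218 + 252·t and substitute into x ≡ 9 (mod 11): 252·t ≡ 9 − 218 = -209 (mod 11).
    Reduce coefficients mod 11: 10·t ≡ 0 (mod 11).
    The inverse of 10 mod 11 is 10 (since 10·10 = 100 = 9·11 + 1), so t ≡ 10·0 = 0 ≡ 0 (mod 11).
    Then x = 218 + 252·0 = 218, valid modulo lcm(252, 11) = 2772: x ≡ 218 (mod 2772).
Verify against each original: 218 mod 9 = 2, 218 mod 4 = 2, 218 mod 7 = 1, 218 mod 11 = 9.

x ≡ 218 (mod 2772).


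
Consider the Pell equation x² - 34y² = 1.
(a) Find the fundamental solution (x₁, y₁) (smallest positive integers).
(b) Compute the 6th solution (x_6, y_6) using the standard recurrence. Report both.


Step 1: Find the fundamental solution (x₁, y₁) of x² - 34y² = 1.
  Expand √34 as a continued fraction. a₀ = ⌊√34⌋ = 5; iterate m_{k+1} = d_k·a_k − m_k, d_{k+1} = (34 − m_{k+1}²)/d_k, a_{k+1} = ⌊(a₀ + m_{k+1})/d_{k+1}⌋ (starting m₀ = 0, d₀ = 1), with convergents p_k = a_k·p_{k-1} + p_{k-2}, q_k = a_k·q_{k-1} + q_{k-2} (p₋₁ = 1, q₋₁ = 0):
  k = 0: a₀ = 5; p₀/q₀ = 5/1; p₀² − 34·q₀² = 25 − 34 = -9.
  k = 1: m = 5, d = 9, a = ⌊(5 + 5)/9⌋ = 1; p/q = (1·5 + 1)/(1·1 + 0) = 6/1; p² − 34·q² = 36 − 34 = 2.
  k = 2: m = 4, d = 2, a = ⌊(5 + 4)/2⌋ = 4; p/q = (4·6 + 5)/(4·1 + 1) = 29/5; p² − 34·q² = 841 − 850 = -9.
  k = 3: m = 4, d = 9, a = ⌊(5 + 4)/9⌋ = 1; p/q = (1·29 + 6)/(1·5 + 1) = 35/6; p² − 34·q² = 1225 − 1224 = 1.
  The first convergent with p² − 34·q² = 1 gives the fundamental solution (x₁, y₁) = (35, 6).
Step 2: Apply the recurrence (x_{n+1}, y_{n+1}) = (x₁x_n + 34y₁y_n, x₁y_n + y₁x_n) repeatedly.
  From (x_1, y_1) = (35, 6): x_2 = 35·35 + 34·6·6 = 2449; y_2 = 35·6 + 6·35 = 420.
  From (x_2, y_2) = (2449, 420): x_3 = 35·2449 + 34·6·420 = 171395; y_3 = 35·420 + 6·2449 = 29394.
  From (x_3, y_3) = (171395, 29394): x_4 = 35·171395 + 34·6·29394 = 11995201; y_4 = 35·29394 + 6·171395 = 2057160.
  From (x_4, y_4) = (11995201, 2057160): x_5 = 35·11995201 + 34·6·2057160 = 839492675; y_5 = 35·2057160 + 6·11995201 = 143971806.
  From (x_5, y_5) = (839492675, 143971806): x_6 = 35·839492675 + 34·6·143971806 = 58752492049; y_6 = 35·143971806 + 6·839492675 = 10075969260.
Step 3: Verify x_6² - 34·y_6² = 3451855321967808218401 - 3451855321967808218400 = 1 (should be 1). ✓

(x_1, y_1) = (35, 6); (x_6, y_6) = (58752492049, 10075969260).


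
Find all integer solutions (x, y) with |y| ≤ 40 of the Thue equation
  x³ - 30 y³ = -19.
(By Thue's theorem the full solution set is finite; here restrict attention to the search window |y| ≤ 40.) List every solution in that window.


The equation is x³ - 30y³ = -19. For fixed y, x³ = 30·y³ − 19, so a solution requires the RHS to be a perfect cube.
Strategy: iterate y from -40 to 40, compute RHS = 30·y³ − 19, and check whether it is a (positive or negative) perfect cube.
Check small values of y:
  y = 0: RHS = -19 is not a perfect cube.
  y = 1: RHS = 11 is not a perfect cube.
  y = -1: RHS = -49 is not a perfect cube.
  y = 2: RHS = 221 is not a perfect cube.
  y = -2: RHS = -259 is not a perfect cube.
  y = 3: RHS = 791 is not a perfect cube.
  y = -3: RHS = -829 is not a perfect cube.
Continuing the search up to |y| = 40 finds no solutions either.
No (x, y) in the scanned range satisfies the equation.

No integer solutions with |y| ≤ 40.


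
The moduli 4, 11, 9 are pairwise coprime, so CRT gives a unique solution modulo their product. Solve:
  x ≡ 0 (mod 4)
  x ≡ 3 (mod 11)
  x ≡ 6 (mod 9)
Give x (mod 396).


Moduli 4, 11, 9 are pairwise coprime; by CRT there is a unique solution modulo M = 4 · 11 · 9 = 396.
Solve pairwise, accumulating the modulus:
  Start with x ≡ 0 (mod 4).
  Combine with x ≡ 3 (mod 11): since gcd(4, 11) = 1, we get a unique residue mod 44.
    Write x = 0 + 4·t and substitute into x ≡ 3 (mod 11): 4·t ≡ 3 − 0 = 3 (mod 11).
    The inverse of 4 mod 11 is 3 (since 4·3 = 12 = 1·11 + 1), so t ≡ 3·3 = 9 ≡ 9 (mod 11).
    Then x = 0 + 4·9 = 36, valid modulo lcm(4, 11) = 44: x ≡ 36 (mod 44).
  Combine with x ≡ 6 (mod 9): since gcd(44, 9) = 1, we get a unique residue mod 396.
    Write x = 36 + 44·t and substitute into x ≡ 6 (mod 9): 44·t ≡ 6 − 36 = -30 (mod 9).
    Reduce coefficients mod 9: 8·t ≡ 6 (mod 9).
    The inverse of 8 mod 9 is 8 (since 8·8 = 64 = 7·9 + 1), so t ≡ 8·6 = 48 ≡ 3 (mod 9).
    Then x = 36 + 44·3 = 168, valid modulo lcm(44, 9) = 396: x ≡ 168 (mod 396).
Verify: 168 mod 4 = 0 ✓, 168 mod 11 = 3 ✓, 168 mod 9 = 6 ✓.

x ≡ 168 (mod 396).


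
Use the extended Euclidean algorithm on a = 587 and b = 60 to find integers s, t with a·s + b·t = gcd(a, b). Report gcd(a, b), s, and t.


Euclidean algorithm on (587, 60) — divide until remainder is 0:
  587 = 9 · 60 + 47
  60 = 1 · 47 + 13
  47 = 3 · 13 + 8
  13 = 1 · 8 + 5
  8 = 1 · 5 + 3
  5 = 1 · 3 + 2
  3 = 1 · 2 + 1
  2 = 2 · 1 + 0
gcd(587, 60) = 1.
Track Bezout coefficients alongside the remainders: start with r₀ = 587 = a·1 + b·0 (s = 1, t = 0) and r₁ = 60 = a·0 + b·1 (s = 0, t = 1); each new remainder r_{k+1} = r_{k-1} − q_k·r_k inherits s_{k+1} = s_{k-1} − q_k·s_k, t_{k+1} = t_{k-1} − q_k·t_k, so r_k = a·s_k + b·t_k at every step:
  q = 9: r = 47, s = 1 − 9·0 = 1, t = 0 − 9·1 = -9  (check: 587·1 + 60·(-9) = 47)
  q = 1: r = 13, s = 0 − 1·1 = -1, t = 1 − 1·(-9) = 10  (check: 587·(-1) + 60·10 = 13)
  q = 3: r = 8, s = 1 − 3·(-1) = 4, t = -9 − 3·10 = -39  (check: 587·4 + 60·(-39) = 8)
  q = 1: r = 5, s = -1 − 1·4 = -5, t = 10 − 1·(-39) = 49  (check: 587·(-5) + 60·49 = 5)
  q = 1: r = 3, s = 4 − 1·(-5) = 9, t = -39 − 1·49 = -88  (check: 587·9 + 60·(-88) = 3)
  q = 1: r = 2, s = -5 − 1·9 = -14, t = 49 − 1·(-88) = 137  (check: 587·(-14) + 60·137 = 2)
  q = 1: r = 1, s = 9 − 1·(-14) = 23, t = -88 − 1·137 = -225  (check: 587·23 + 60·(-225) = 1)
The row with r = 1 (the gcd) gives the Bezout coefficients s = 23, t = -225.
Result: 587 · (23) + 60 · (-225) = 1.

gcd(587, 60) = 1; s = 23, t = -225 (check: 587·23 + 60·(-225) = 1).


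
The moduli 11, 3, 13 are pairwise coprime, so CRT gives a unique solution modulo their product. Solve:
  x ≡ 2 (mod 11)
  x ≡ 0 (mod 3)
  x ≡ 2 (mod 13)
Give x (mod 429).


Moduli 11, 3, 13 are pairwise coprime; by CRT there is a unique solution modulo M = 11 · 3 · 13 = 429.
Solve pairwise, accumulating the modulus:
  Start with x ≡ 2 (mod 11).
  Combine with x ≡ 0 (mod 3): since gcd(11, 3) = 1, we get a unique residue mod 33.
    Write x = 2 + 11·t and substitute into x ≡ 0 (mod 3): 11·t ≡ 0 − 2 = -2 (mod 3).
    Reduce coefficients mod 3: 2·t ≡ 1 (mod 3).
    The inverse of 2 mod 3 is 2 (since 2·2 = 4 = 1·3 + 1), so t ≡ 2·1 = 2 ≡ 2 (mod 3).
    Then x = 2 + 11·2 = 24, valid modulo lcm(11, 3) = 33: x ≡ 24 (mod 33).
  Combine with x ≡ 2 (mod 13): since gcd(33, 13) = 1, we get a unique residue mod 429.
    Write x = 24 + 33·t and substitute into x ≡ 2 (mod 13): 33·t ≡ 2 − 24 = -22 (mod 13).
    Reduce coefficients mod 13: 7·t ≡ 4 (mod 13).
    The inverse of 7 mod 13 is 2 (since 7·2 = 14 = 1·13 + 1), so t ≡ 2·4 = 8 ≡ 8 (mod 13).
    Then x = 24 + 33·8 = 288, valid modulo lcm(33, 13) = 429: x ≡ 288 (mod 429).
Verify: 288 mod 11 = 2 ✓, 288 mod 3 = 0 ✓, 288 mod 13 = 2 ✓.

x ≡ 288 (mod 429).


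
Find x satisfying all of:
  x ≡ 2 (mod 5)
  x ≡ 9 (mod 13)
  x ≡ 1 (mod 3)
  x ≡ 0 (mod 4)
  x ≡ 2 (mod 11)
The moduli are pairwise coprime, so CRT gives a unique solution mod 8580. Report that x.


Product of moduli M = 5 · 13 · 3 · 4 · 11 = 8580.
Merge one congruence at a time:
  Start: x ≡ 2 (mod 5).
  Combine with x ≡ 9 (mod 13); new modulus lcm = 65.
    Write x = 2 + 5·t and substitute into x ≡ 9 (mod 13): 5·t ≡ 9 − 2 = 7 (mod 13).
    The inverse of 5 mod 13 is 8 (since 5·8 = 40 = 3·13 + 1), so t ≡ 8·7 = 56 ≡ 4 (mod 13).
    Then x = 2 + 5·4 = 22, valid modulo lcm(5, 13) = 65: x ≡ 22 (mod 65).
  Combine with x ≡ 1 (mod 3); new modulus lcm = 195.
    Write x = 22 + 65·t and substitute into x ≡ 1 (mod 3): 65·t ≡ 1 − 22 = -21 (mod 3).
    Reduce coefficients mod 3: 2·t ≡ 0 (mod 3).
    The inverse of 2 mod 3 is 2 (since 2·2 = 4 = 1·3 + 1), so t ≡ 2·0 = 0 ≡ 0 (mod 3).
    Then x = 22 + 65·0 = 22, valid modulo lcm(65, 3) = 195: x ≡ 22 (mod 195).
  Combine with x ≡ 0 (mod 4); new modulus lcm = 780.
    Write x = 22 + 195·t and substitute into x ≡ 0 (mod 4): 195·t ≡ 0 − 22 = -22 (mod 4).
    Reduce coefficients mod 4: 3·t ≡ 2 (mod 4).
    The inverse of 3 mod 4 is 3 (since 3·3 = 9 = 2·4 + 1), so t ≡ 3·2 = 6 ≡ 2 (mod 4).
    Then x = 22 + 195·2 = 412, valid modulo lcm(195, 4) = 780: x ≡ 412 (mod 780).
  Combine with x ≡ 2 (mod 11); new modulus lcm = 8580.
    Write x = 412 + 780·t and substitute into x ≡ 2 (mod 11): 780·t ≡ 2 − 412 = -410 (mod 11).
    Reduce coefficients mod 11: 10·t ≡ 8 (mod 11).
    The inverse of 10 mod 11 is 10 (since 10·10 = 100 = 9·11 + 1), so t ≡ 10·8 = 80 ≡ 3 (mod 11).
    Then x = 412 + 780·3 = 2752, valid modulo lcm(780, 11) = 8580: x ≡ 2752 (mod 8580).
Verify against each original: 2752 mod 5 = 2, 2752 mod 13 = 9, 2752 mod 3 = 1, 2752 mod 4 = 0, 2752 mod 11 = 2.

x ≡ 2752 (mod 8580).


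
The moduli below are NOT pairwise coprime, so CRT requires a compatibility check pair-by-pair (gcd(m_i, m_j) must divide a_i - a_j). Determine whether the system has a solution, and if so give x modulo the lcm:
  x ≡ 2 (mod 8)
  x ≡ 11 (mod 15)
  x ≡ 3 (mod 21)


Moduli 8, 15, 21 are not pairwise coprime, so CRT works modulo lcm(m_i) when all pairwise compatibility conditions hold.
Pairwise compatibility: gcd(m_i, m_j) must divide a_i - a_j for every pair.
Merge one congruence at a time:
  Start: x ≡ 2 (mod 8).
  Combine with x ≡ 11 (mod 15): gcd(8, 15) = 1; 11 - 2 = 9, which IS divisible by 1, so compatible.
    Write x = 2 + 8·t and substitute into x ≡ 11 (mod 15): 8·t ≡ 11 − 2 = 9 (mod 15).
    The inverse of 8 mod 15 is 2 (since 8·2 = 16 = 1·15 + 1), so t ≡ 2·9 = 18 ≡ 3 (mod 15).
    Then x = 2 + 8·3 = 26, valid modulo lcm(8, 15) = 120: x ≡ 26 (mod 120).
  Combine with x ≡ 3 (mod 21): gcd(120, 21) = 3, and 3 - 26 = -23 is NOT divisible by 3.
    ⇒ system is inconsistent (no integer solution).

No solution (the system is inconsistent).


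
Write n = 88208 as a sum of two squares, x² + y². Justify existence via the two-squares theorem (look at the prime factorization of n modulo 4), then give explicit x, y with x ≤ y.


Step 1: Factor n = 88208 = 2^4 · 37 · 149.
Step 2: Check the mod-4 condition on each prime factor: 2 = 2 (special); 37 ≡ 1 (mod 4), exponent 1; 149 ≡ 1 (mod 4), exponent 1.
All primes ≡ 3 (mod 4) appear to even exponent (or don't appear), so by the two-squares theorem n IS expressible as a sum of two squares.
Step 3: Build a representation. Group n = k² · m with k = 4 and m = 37 · 149 = 5513 (a product of primes ≡ 1 (mod 4)); a representation of m scales to one of n via (k·x)² + (k·y)² = k²(x² + y²). Each prime p ≡ 1 (mod 4) is itself a sum of two squares; find a² by testing p − a² for a perfect square:
  37: 37 − 1² = 36 = 6² ⇒ 37 = 1² + 6².
  149: 149 − 1² = 148, 149 − 2² = 145, 149 − 3² = 140, 149 − 4² = 133, 149 − 5² = 124, 149 − 6² = 113, 149 − 7² = 100 = 10² ⇒ 149 = 7² + 10².
  Combine using the Brahmagupta–Fibonacci identity (a² + b²)(c² + d²) = (ac − bd)² + (ad + bc)² = (ac + bd)² + (ad − bc)²:
  37 · 149 = 5513: from (1² + 6²)(7² + 10²), take (1·7 − 6·10, 1·10 + 6·7) = (7 − 60, 10 + 42) = (-53, 52); dropping signs (only squares matter) gives (53, 52); check 53² + 52² = 2809 + 2704 = 5513 ✓.
  Scale by k = 4: (4·53, 4·52) = (212, 208).
Step 4: Order so x ≤ y and verify: 208² + 212² = 43264 + 44944 = 88208 = n. ✓

n = 88208 = 208² + 212² (one valid representation with x ≤ y).


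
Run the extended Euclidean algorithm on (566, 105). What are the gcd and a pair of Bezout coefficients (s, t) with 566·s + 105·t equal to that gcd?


Euclidean algorithm on (566, 105) — divide until remainder is 0:
  566 = 5 · 105 + 41
  105 = 2 · 41 + 23
  41 = 1 · 23 + 18
  23 = 1 · 18 + 5
  18 = 3 · 5 + 3
  5 = 1 · 3 + 2
  3 = 1 · 2 + 1
  2 = 2 · 1 + 0
gcd(566, 105) = 1.
Track Bezout coefficients alongside the remainders: start with r₀ = 566 = a·1 + b·0 (s = 1, t = 0) and r₁ = 105 = a·0 + b·1 (s = 0, t = 1); each new remainder r_{k+1} = r_{k-1} − q_k·r_k inherits s_{k+1} = s_{k-1} − q_k·s_k, t_{k+1} = t_{k-1} − q_k·t_k, so r_k = a·s_k + b·t_k at every step:
  q = 5: r = 41, s = 1 − 5·0 = 1, t = 0 − 5·1 = -5  (check: 566·1 + 105·(-5) = 41)
  q = 2: r = 23, s = 0 − 2·1 = -2, t = 1 − 2·(-5) = 11  (check: 566·(-2) + 105·11 = 23)
  q = 1: r = 18, s = 1 − 1·(-2) = 3, t = -5 − 1·11 = -16  (check: 566·3 + 105·(-16) = 18)
  q = 1: r = 5, s = -2 − 1·3 = -5, t = 11 − 1·(-16) = 27  (check: 566·(-5) + 105·27 = 5)
  q = 3: r = 3, s = 3 − 3·(-5) = 18, t = -16 − 3·27 = -97  (check: 566·18 + 105·(-97) = 3)
  q = 1: r = 2, s = -5 − 1·18 = -23, t = 27 − 1·(-97) = 124  (check: 566·(-23) + 105·124 = 2)
  q = 1: r = 1, s = 18 − 1·(-23) = 41, t = -97 − 1·124 = -221  (check: 566·41 + 105·(-221) = 1)
The row with r = 1 (the gcd) gives the Bezout coefficients s = 41, t = -221.
Result: 566 · (41) + 105 · (-221) = 1.

gcd(566, 105) = 1; s = 41, t = -221 (check: 566·41 + 105·(-221) = 1).


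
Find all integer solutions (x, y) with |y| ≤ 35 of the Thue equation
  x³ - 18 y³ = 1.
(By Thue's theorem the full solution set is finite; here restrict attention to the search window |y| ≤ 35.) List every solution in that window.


The equation is x³ - 18y³ = 1. For fixed y, x³ = 18·y³ + 1, so a solution requires the RHS to be a perfect cube.
Strategy: iterate y from -35 to 35, compute RHS = 18·y³ + 1, and check whether it is a (positive or negative) perfect cube.
Check small values of y:
  y = 0: RHS = 1 = (1)³ ⇒ x = 1 works.
  y = 1: RHS = 19 is not a perfect cube.
  y = -1: RHS = -17 is not a perfect cube.
  y = 2: RHS = 145 is not a perfect cube.
  y = -2: RHS = -143 is not a perfect cube.
  y = 3: RHS = 487 is not a perfect cube.
  y = -3: RHS = -485 is not a perfect cube.
Continuing the search up to |y| = 35 finds no further solutions beyond those listed.
Collected solutions: (1, 0).

Solutions (with |y| ≤ 35): (1, 0).


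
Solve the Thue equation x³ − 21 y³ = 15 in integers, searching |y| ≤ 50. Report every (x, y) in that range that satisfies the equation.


The equation is x³ - 21y³ = 15. For fixed y, x³ = 21·y³ + 15, so a solution requires the RHS to be a perfect cube.
Strategy: iterate y from -50 to 50, compute RHS = 21·y³ + 15, and check whether it is a (positive or negative) perfect cube.
Check small values of y:
  y = 0: RHS = 15 is not a perfect cube.
  y = 1: RHS = 36 is not a perfect cube.
  y = -1: RHS = -6 is not a perfect cube.
  y = 2: RHS = 183 is not a perfect cube.
  y = -2: RHS = -153 is not a perfect cube.
  y = 3: RHS = 582 is not a perfect cube.
  y = -3: RHS = -552 is not a perfect cube.
Continuing the search up to |y| = 50 finds no solutions either.
No (x, y) in the scanned range satisfies the equation.

No integer solutions with |y| ≤ 50.


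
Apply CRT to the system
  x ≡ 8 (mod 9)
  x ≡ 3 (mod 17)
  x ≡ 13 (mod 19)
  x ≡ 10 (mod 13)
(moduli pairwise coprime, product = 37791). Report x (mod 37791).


Product of moduli M = 9 · 17 · 19 · 13 = 37791.
Merge one congruence at a time:
  Start: x ≡ 8 (mod 9).
  Combine with x ≡ 3 (mod 17); new modulus lcm = 153.
    Write x = 8 + 9·t and substitute into x ≡ 3 (mod 17): 9·t ≡ 3 − 8 = -5 (mod 17).
    Reduce coefficients mod 17: 9·t ≡ 12 (mod 17).
    The inverse of 9 mod 17 is 2 (since 9·2 = 18 = 1·17 + 1), so t ≡ 2·12 = 24 ≡ 7 (mod 17).
    Then x = 8 + 9·7 = 71, valid modulo lcm(9, 17) = 153: x ≡ 71 (mod 153).
  Combine with x ≡ 13 (mod 19); new modulus lcm = 2907.
    Write x = 71 + 153·t and substitute into x ≡ 13 (mod 19): 153·t ≡ 13 − 71 = -58 (mod 19).
    Reduce coefficients mod 19: 1·t ≡ 18 (mod 19).
    So t ≡ 18 (mod 19).
    Then x = 71 + 153·18 = 2825, valid modulo lcm(153, 19) = 2907: x ≡ 2825 (mod 2907).
  Combine with x ≡ 10 (mod 13); new modulus lcm = 37791.
    Write x = 2825 + 2907·t and substitute into x ≡ 10 (mod 13): 2907·t ≡ 10 − 2825 = -2815 (mod 13).
    Reduce coefficients mod 13: 8·t ≡ 6 (mod 13).
    The inverse of 8 mod 13 is 5 (since 8·5 = 40 = 3·13 + 1), so t ≡ 5·6 = 30 ≡ 4 (mod 13).
    Then x = 2825 + 2907·4 = 14453, valid modulo lcm(2907, 13) = 37791: x ≡ 14453 (mod 37791).
Verify against each original: 14453 mod 9 = 8, 14453 mod 17 = 3, 14453 mod 19 = 13, 14453 mod 13 = 10.

x ≡ 14453 (mod 37791).


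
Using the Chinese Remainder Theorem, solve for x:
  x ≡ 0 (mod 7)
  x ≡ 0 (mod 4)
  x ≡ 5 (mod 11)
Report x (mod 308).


Moduli 7, 4, 11 are pairwise coprime; by CRT there is a unique solution modulo M = 7 · 4 · 11 = 308.
Solve pairwise, accumulating the modulus:
  Start with x ≡ 0 (mod 7).
  Combine with x ≡ 0 (mod 4): since gcd(7, 4) = 1, we get a unique residue mod 28.
    Write x = 0 + 7·t and substitute into x ≡ 0 (mod 4): 7·t ≡ 0 − 0 = 0 (mod 4).
    Reduce coefficients mod 4: 3·t ≡ 0 (mod 4).
    The inverse of 3 mod 4 is 3 (since 3·3 = 9 = 2·4 + 1), so t ≡ 3·0 = 0 ≡ 0 (mod 4).
    Then x = 0 + 7·0 = 0, valid modulo lcm(7, 4) = 28: x ≡ 0 (mod 28).
  Combine with x ≡ 5 (mod 11): since gcd(28, 11) = 1, we get a unique residue mod 308.
    Write x = 0 + 28·t and substitute into x ≡ 5 (mod 11): 28·t ≡ 5 − 0 = 5 (mod 11).
    Reduce coefficients mod 11: 6·t ≡ 5 (mod 11).
    The inverse of 6 mod 11 is 2 (since 6·2 = 12 = 1·11 + 1), so t ≡ 2·5 = 10 ≡ 10 (mod 11).
    Then x = 0 + 28·10 = 280, valid modulo lcm(28, 11) = 308: x ≡ 280 (mod 308).
Verify: 280 mod 7 = 0 ✓, 280 mod 4 = 0 ✓, 280 mod 11 = 5 ✓.

x ≡ 280 (mod 308).


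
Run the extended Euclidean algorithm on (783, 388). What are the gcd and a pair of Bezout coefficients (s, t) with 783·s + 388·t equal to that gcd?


Euclidean algorithm on (783, 388) — divide until remainder is 0:
  783 = 2 · 388 + 7
  388 = 55 · 7 + 3
  7 = 2 · 3 + 1
  3 = 3 · 1 + 0
gcd(783, 388) = 1.
Track Bezout coefficients alongside the remainders: start with r₀ = 783 = a·1 + b·0 (s = 1, t = 0) and r₁ = 388 = a·0 + b·1 (s = 0, t = 1); each new remainder r_{k+1} = r_{k-1} − q_k·r_k inherits s_{k+1} = s_{k-1} − q_k·s_k, t_{k+1} = t_{k-1} − q_k·t_k, so r_k = a·s_k + b·t_k at every step:
  q = 2: r = 7, s = 1 − 2·0 = 1, t = 0 − 2·1 = -2  (check: 783·1 + 388·(-2) = 7)
  q = 55: r = 3, s = 0 − 55·1 = -55, t = 1 − 55·(-2) = 111  (check: 783·(-55) + 388·111 = 3)
  q = 2: r = 1, s = 1 − 2·(-55) = 111, t = -2 − 2·111 = -224  (check: 783·111 + 388·(-224) = 1)
The row with r = 1 (the gcd) gives the Bezout coefficients s = 111, t = -224.
Result: 783 · (111) + 388 · (-224) = 1.

gcd(783, 388) = 1; s = 111, t = -224 (check: 783·111 + 388·(-224) = 1).


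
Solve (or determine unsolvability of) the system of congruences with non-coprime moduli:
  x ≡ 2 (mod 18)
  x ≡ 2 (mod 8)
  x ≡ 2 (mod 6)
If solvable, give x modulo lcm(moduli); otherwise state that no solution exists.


Moduli 18, 8, 6 are not pairwise coprime, so CRT works modulo lcm(m_i) when all pairwise compatibility conditions hold.
Pairwise compatibility: gcd(m_i, m_j) must divide a_i - a_j for every pair.
Merge one congruence at a time:
  Start: x ≡ 2 (mod 18).
  Combine with x ≡ 2 (mod 8): gcd(18, 8) = 2; 2 - 2 = 0, which IS divisible by 2, so compatible.
    Write x = 2 + 18·t and substitute into x ≡ 2 (mod 8): 18·t ≡ 2 − 2 = 0 (mod 8).
    Divide the congruence (and modulus) by g = 2: 9·t ≡ 0 (mod 4).
    Reduce coefficients mod 4: 1·t ≡ 0 (mod 4).
    So t ≡ 0 (mod 4).
    Then x = 2 + 18·0 = 2, valid modulo lcm(18, 8) = 72: x ≡ 2 (mod 72).
  Combine with x ≡ 2 (mod 6): gcd(72, 6) = 6; 2 - 2 = 0, which IS divisible by 6, so compatible.
    Write x = 2 + 72·t and substitute into x ≡ 2 (mod 6): 72·t ≡ 2 − 2 = 0 (mod 6).
    Divide the congruence (and modulus) by g = 6: 12·t ≡ 0 (mod 1).
    Modulo 1 every t works; take t = 0.
    Then x = 2 + 72·0 = 2, valid modulo lcm(72, 6) = 72: x ≡ 2 (mod 72).
Verify: 2 mod 18 = 2, 2 mod 8 = 2, 2 mod 6 = 2.

x ≡ 2 (mod 72).


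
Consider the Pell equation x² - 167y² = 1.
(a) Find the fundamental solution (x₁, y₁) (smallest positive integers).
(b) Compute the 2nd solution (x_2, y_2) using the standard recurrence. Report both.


Step 1: Find the fundamental solution (x₁, y₁) of x² - 167y² = 1.
  Expand √167 as a continued fraction. a₀ = ⌊√167⌋ = 12; iterate m_{k+1} = d_k·a_k − m_k, d_{k+1} = (167 − m_{k+1}²)/d_k, a_{k+1} = ⌊(a₀ + m_{k+1})/d_{k+1}⌋ (starting m₀ = 0, d₀ = 1), with convergents p_k = a_k·p_{k-1} + p_{k-2}, q_k = a_k·q_{k-1} + q_{k-2} (p₋₁ = 1, q₋₁ = 0):
  k = 0: a₀ = 12; p₀/q₀ = 12/1; p₀² − 167·q₀² = 144 − 167 = -23.
  k = 1: m = 12, d = 23, a = ⌊(12 + 12)/23⌋ = 1; p/q = (1·12 + 1)/(1·1 + 0) = 13/1; p² − 167·q² = 169 − 167 = 2.
  k = 2: m = 11, d = 2, a = ⌊(12 + 11)/2⌋ = 11; p/q = (11·13 + 12)/(11·1 + 1) = 155/12; p² − 167·q² = 24025 − 24048 = -23.
  k = 3: m = 11, d = 23, a = ⌊(12 + 11)/23⌋ = 1; p/q = (1·155 + 13)/(1·12 + 1) = 168/13; p² − 167·q² = 28224 − 28223 = 1.
  The first convergent with p² − 167·q² = 1 gives the fundamental solution (x₁, y₁) = (168, 13).
Step 2: Apply the recurrence (x_{n+1}, y_{n+1}) = (x₁x_n + 167y₁y_n, x₁y_n + y₁x_n) repeatedly.
  From (x_1, y_1) = (168, 13): x_2 = 168·168 + 167·13·13 = 56447; y_2 = 168·13 + 13·168 = 4368.
Step 3: Verify x_2² - 167·y_2² = 3186263809 - 3186263808 = 1 (should be 1). ✓

(x_1, y_1) = (168, 13); (x_2, y_2) = (56447, 4368).


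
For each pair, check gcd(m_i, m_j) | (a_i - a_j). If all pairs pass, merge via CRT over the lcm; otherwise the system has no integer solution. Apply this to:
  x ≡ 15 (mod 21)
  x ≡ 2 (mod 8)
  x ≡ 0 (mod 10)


Moduli 21, 8, 10 are not pairwise coprime, so CRT works modulo lcm(m_i) when all pairwise compatibility conditions hold.
Pairwise compatibility: gcd(m_i, m_j) must divide a_i - a_j for every pair.
Merge one congruence at a time:
  Start: x ≡ 15 (mod 21).
  Combine with x ≡ 2 (mod 8): gcd(21, 8) = 1; 2 - 15 = -13, which IS divisible by 1, so compatible.
    Write x = 15 + 21·t and substitute into x ≡ 2 (mod 8): 21·t ≡ 2 − 15 = -13 (mod 8).
    Reduce coefficients mod 8: 5·t ≡ 3 (mod 8).
    The inverse of 5 mod 8 is 5 (since 5·5 = 25 = 3·8 + 1), so t ≡ 5·3 = 15 ≡ 7 (mod 8).
    Then x = 15 + 21·7 = 162, valid modulo lcm(21, 8) = 168: x ≡ 162 (mod 168).
  Combine with x ≡ 0 (mod 10): gcd(168, 10) = 2; 0 - 162 = -162, which IS divisible by 2, so compatible.
    Write x = 162 + 168·t and substitute into x ≡ 0 (mod 10): 168·t ≡ 0 − 162 = -162 (mod 10).
    Divide the congruence (and modulus) by g = 2: 84·t ≡ -81 (mod 5).
    Reduce coefficients mod 5: 4·t ≡ 4 (mod 5).
    The inverse of 4 mod 5 is 4 (since 4·4 = 16 = 3·5 + 1), so t ≡ 4·4 = 16 ≡ 1 (mod 5).
    Then x = 162 + 168·1 = 330, valid modulo lcm(168, 10) = 840: x ≡ 330 (mod 840).
Verify: 330 mod 21 = 15, 330 mod 8 = 2, 330 mod 10 = 0.

x ≡ 330 (mod 840).


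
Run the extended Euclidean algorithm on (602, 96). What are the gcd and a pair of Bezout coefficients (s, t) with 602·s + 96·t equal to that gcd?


Euclidean algorithm on (602, 96) — divide until remainder is 0:
  602 = 6 · 96 + 26
  96 = 3 · 26 + 18
  26 = 1 · 18 + 8
  18 = 2 · 8 + 2
  8 = 4 · 2 + 0
gcd(602, 96) = 2.
Track Bezout coefficients alongside the remainders: start with r₀ = 602 = a·1 + b·0 (s = 1, t = 0) and r₁ = 96 = a·0 + b·1 (s = 0, t = 1); each new remainder r_{k+1} = r_{k-1} − q_k·r_k inherits s_{k+1} = s_{k-1} − q_k·s_k, t_{k+1} = t_{k-1} − q_k·t_k, so r_k = a·s_k + b·t_k at every step:
  q = 6: r = 26, s = 1 − 6·0 = 1, t = 0 − 6·1 = -6  (check: 602·1 + 96·(-6) = 26)
  q = 3: r = 18, s = 0 − 3·1 = -3, t = 1 − 3·(-6) = 19  (check: 602·(-3) + 96·19 = 18)
  q = 1: r = 8, s = 1 − 1·(-3) = 4, t = -6 − 1·19 = -25  (check: 602·4 + 96·(-25) = 8)
  q = 2: r = 2, s = -3 − 2·4 = -11, t = 19 − 2·(-25) = 69  (check: 602·(-11) + 96·69 = 2)
The row with r = 2 (the gcd) gives the Bezout coefficients s = -11, t = 69.
Result: 602 · (-11) + 96 · (69) = 2.

gcd(602, 96) = 2; s = -11, t = 69 (check: 602·(-11) + 96·69 = 2).


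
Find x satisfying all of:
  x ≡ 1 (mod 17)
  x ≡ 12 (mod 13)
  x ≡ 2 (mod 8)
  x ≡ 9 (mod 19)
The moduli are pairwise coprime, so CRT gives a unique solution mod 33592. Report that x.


Product of moduli M = 17 · 13 · 8 · 19 = 33592.
Merge one congruence at a time:
  Start: x ≡ 1 (mod 17).
  Combine with x ≡ 12 (mod 13); new modulus lcm = 221.
    Write x = 1 + 17·t and substitute into x ≡ 12 (mod 13): 17·t ≡ 12 − 1 = 11 (mod 13).
    Reduce coefficients mod 13: 4·t ≡ 11 (mod 13).
    The inverse of 4 mod 13 is 10 (since 4·10 = 40 = 3·13 + 1), so t ≡ 10·11 = 110 ≡ 6 (mod 13).
    Then x = 1 + 17·6 = 103, valid modulo lcm(17, 13) = 221: x ≡ 103 (mod 221).
  Combine with x ≡ 2 (mod 8); new modulus lcm = 1768.
    Write x = 103 + 221·t and substitute into x ≡ 2 (mod 8): 221·t ≡ 2 − 103 = -101 (mod 8).
    Reduce coefficients mod 8: 5·t ≡ 3 (mod 8).
    The inverse of 5 mod 8 is 5 (since 5·5 = 25 = 3·8 + 1), so t ≡ 5·3 = 15 ≡ 7 (mod 8).
    Then x = 103 + 221·7 = 1650, valid modulo lcm(221, 8) = 1768: x ≡ 1650 (mod 1768).
  Combine with x ≡ 9 (mod 19); new modulus lcm = 33592.
    Write x = 1650 + 1768·t and substitute into x ≡ 9 (mod 19): 1768·t ≡ 9 − 1650 = -1641 (mod 19).
    Reduce coefficients mod 19: 1·t ≡ 12 (mod 19).
    So t ≡ 12 (mod 19).
    Then x = 1650 + 1768·12 = 22866, valid modulo lcm(1768, 19) = 33592: x ≡ 22866 (mod 33592).
Verify against each original: 22866 mod 17 = 1, 22866 mod 13 = 12, 22866 mod 8 = 2, 22866 mod 19 = 9.

x ≡ 22866 (mod 33592).
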